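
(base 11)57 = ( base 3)2022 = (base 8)76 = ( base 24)2e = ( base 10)62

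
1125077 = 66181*17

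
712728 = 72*9899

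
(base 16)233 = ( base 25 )md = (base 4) 20303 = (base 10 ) 563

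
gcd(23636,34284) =4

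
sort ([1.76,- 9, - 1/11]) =[ - 9, - 1/11,1.76]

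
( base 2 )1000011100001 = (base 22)8k9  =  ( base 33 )3VV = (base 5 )114241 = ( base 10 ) 4321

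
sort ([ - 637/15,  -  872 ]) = [ - 872, - 637/15 ]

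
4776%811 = 721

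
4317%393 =387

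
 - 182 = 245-427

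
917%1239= 917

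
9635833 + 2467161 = 12102994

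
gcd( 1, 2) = 1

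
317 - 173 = 144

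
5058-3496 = 1562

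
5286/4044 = 1+ 207/674 = 1.31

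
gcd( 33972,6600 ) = 12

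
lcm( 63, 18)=126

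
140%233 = 140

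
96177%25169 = 20670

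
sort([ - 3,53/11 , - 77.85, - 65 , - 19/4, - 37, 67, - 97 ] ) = [  -  97,- 77.85, - 65,-37,-19/4, - 3,53/11, 67]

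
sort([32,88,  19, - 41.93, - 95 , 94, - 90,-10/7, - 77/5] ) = [-95, - 90, - 41.93,-77/5, - 10/7,19,32,88, 94]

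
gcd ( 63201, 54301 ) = 1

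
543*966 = 524538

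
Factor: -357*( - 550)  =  196350 =2^1  *  3^1*5^2*7^1* 11^1*17^1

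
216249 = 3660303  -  3444054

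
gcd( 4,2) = 2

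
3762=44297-40535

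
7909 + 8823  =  16732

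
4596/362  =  12+126/181  =  12.70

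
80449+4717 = 85166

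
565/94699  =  565/94699  =  0.01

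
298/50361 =298/50361 = 0.01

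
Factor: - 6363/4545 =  - 5^( - 1) * 7^1 = - 7/5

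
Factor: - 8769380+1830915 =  - 6938465 = - 5^1*17^1*81629^1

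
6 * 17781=106686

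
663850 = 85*7810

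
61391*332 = 20381812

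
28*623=17444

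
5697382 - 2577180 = 3120202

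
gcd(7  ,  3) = 1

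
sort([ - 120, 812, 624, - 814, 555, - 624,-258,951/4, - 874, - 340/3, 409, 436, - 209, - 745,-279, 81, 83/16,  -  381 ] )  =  [ - 874,  -  814,-745,- 624, - 381, - 279, - 258,-209,  -  120, - 340/3, 83/16, 81, 951/4, 409,436,555,624,812 ] 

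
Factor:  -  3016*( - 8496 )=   25623936  =  2^7*3^2 * 13^1*29^1*59^1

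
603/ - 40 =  - 16 + 37/40 = -15.07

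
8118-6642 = 1476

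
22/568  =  11/284 = 0.04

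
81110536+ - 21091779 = 60018757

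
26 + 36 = 62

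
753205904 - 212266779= 540939125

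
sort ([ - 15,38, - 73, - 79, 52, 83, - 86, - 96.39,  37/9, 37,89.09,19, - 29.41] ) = [ - 96.39, - 86, - 79, - 73, -29.41,-15, 37/9 , 19, 37,  38 , 52,83,89.09] 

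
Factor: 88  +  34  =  122 = 2^1*61^1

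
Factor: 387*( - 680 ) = -2^3*  3^2*  5^1*17^1 * 43^1 = - 263160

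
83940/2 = 41970 = 41970.00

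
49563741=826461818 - 776898077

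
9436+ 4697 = 14133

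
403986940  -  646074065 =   -  242087125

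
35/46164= 35/46164 = 0.00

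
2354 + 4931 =7285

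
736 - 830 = -94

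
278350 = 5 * 55670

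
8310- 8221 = 89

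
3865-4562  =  -697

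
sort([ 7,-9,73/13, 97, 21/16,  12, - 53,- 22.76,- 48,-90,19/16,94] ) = [ - 90, - 53, - 48, - 22.76,  -  9,19/16 , 21/16, 73/13 , 7,12,94, 97]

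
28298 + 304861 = 333159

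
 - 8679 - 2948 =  - 11627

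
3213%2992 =221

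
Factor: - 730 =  - 2^1*5^1*73^1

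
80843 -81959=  - 1116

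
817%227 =136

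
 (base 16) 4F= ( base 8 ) 117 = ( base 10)79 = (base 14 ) 59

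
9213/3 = 3071 = 3071.00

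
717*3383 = 2425611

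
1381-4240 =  - 2859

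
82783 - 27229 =55554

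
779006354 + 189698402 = 968704756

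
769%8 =1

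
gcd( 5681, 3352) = 1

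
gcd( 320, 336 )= 16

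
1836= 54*34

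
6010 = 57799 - 51789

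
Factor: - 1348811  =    -  881^1 * 1531^1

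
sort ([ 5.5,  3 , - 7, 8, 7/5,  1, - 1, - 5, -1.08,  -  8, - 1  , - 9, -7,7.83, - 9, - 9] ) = [ -9, - 9, - 9, - 8,-7,  -  7, - 5, - 1.08, - 1 , - 1,1,  7/5 , 3, 5.5, 7.83, 8]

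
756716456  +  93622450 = 850338906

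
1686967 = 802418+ 884549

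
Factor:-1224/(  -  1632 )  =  2^ ( - 2 )*3^1 = 3/4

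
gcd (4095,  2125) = 5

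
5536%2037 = 1462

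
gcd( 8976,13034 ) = 2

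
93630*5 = 468150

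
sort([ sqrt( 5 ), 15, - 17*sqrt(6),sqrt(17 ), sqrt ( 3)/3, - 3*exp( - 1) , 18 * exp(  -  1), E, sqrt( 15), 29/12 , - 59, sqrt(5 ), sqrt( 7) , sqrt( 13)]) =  [ - 59, - 17*sqrt ( 6), - 3*exp( - 1), sqrt(3) /3, sqrt(5),sqrt(5),29/12, sqrt(7 ), E, sqrt ( 13),sqrt(15),sqrt(17), 18 * exp ( - 1), 15 ]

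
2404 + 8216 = 10620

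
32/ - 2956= - 1 + 731/739  =  -0.01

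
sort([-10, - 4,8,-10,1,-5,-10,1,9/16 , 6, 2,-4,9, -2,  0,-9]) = [-10,-10,  -  10, - 9 ,-5,-4, - 4,-2, 0 , 9/16,1, 1,  2,6,8,9]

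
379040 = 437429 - 58389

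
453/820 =453/820 = 0.55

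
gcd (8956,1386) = 2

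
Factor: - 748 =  - 2^2*11^1*17^1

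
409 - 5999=-5590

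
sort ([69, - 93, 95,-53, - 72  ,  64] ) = [ - 93, - 72,-53,64, 69,95] 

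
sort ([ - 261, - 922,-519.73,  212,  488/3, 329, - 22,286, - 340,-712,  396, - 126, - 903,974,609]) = [ - 922 , - 903 , - 712, - 519.73, - 340, - 261, - 126  ,-22, 488/3,  212,286,  329, 396, 609,  974]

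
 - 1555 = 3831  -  5386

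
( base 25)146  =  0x2db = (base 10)731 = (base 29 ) p6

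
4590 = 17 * 270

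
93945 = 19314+74631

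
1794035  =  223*8045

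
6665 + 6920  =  13585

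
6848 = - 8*(-856)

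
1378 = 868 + 510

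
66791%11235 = 10616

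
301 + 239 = 540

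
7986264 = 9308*858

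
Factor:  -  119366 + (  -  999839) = - 5^1 *223841^1 = -  1119205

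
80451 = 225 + 80226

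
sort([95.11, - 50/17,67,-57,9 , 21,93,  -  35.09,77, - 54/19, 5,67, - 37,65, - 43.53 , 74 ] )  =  [-57,-43.53, - 37,- 35.09 , - 50/17,-54/19, 5 , 9 , 21,65,67,67,74, 77,93, 95.11] 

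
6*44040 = 264240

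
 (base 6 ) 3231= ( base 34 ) lp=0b1011100011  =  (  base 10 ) 739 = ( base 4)23203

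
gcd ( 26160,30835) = 5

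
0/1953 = 0= 0.00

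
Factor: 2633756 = 2^2*83^1* 7933^1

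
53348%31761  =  21587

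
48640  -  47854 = 786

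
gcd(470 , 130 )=10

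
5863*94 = 551122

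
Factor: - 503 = - 503^1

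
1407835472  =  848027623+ 559807849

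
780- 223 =557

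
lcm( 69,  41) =2829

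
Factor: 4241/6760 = 2^( - 3)*5^( - 1)*13^( - 2)*4241^1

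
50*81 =4050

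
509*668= 340012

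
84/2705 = 84/2705 = 0.03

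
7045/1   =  7045= 7045.00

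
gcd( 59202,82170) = 198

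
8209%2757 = 2695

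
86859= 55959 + 30900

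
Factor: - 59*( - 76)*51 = 228684 = 2^2*3^1 * 17^1*19^1*59^1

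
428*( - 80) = -34240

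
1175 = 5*235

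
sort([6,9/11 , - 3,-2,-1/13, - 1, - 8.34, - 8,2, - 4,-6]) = [ - 8.34, - 8, - 6,-4, - 3, - 2,- 1, - 1/13, 9/11, 2 , 6] 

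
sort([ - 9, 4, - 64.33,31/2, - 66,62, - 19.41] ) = [-66, - 64.33, - 19.41,-9, 4,31/2 , 62] 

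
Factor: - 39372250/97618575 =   -  1574890/3904743 = - 2^1*3^( - 1 )*5^1*157489^1*1301581^( - 1 ) 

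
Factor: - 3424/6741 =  - 2^5*3^(-2 ) * 7^( - 1 ) = -32/63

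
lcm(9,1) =9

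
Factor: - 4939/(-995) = 5^ ( - 1)*11^1*199^ ( - 1)*449^1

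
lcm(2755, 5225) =151525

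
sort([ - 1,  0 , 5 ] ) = [-1,0, 5]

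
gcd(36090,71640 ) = 90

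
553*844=466732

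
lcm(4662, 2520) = 93240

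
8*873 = 6984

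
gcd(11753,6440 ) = 161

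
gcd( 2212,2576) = 28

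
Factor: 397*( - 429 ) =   -  170313 = - 3^1 * 11^1*13^1*397^1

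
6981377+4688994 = 11670371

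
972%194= 2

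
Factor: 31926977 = 173^1 *179^1 * 1031^1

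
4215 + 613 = 4828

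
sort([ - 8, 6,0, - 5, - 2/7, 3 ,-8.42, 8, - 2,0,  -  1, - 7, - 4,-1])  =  [ - 8.42, - 8 ,-7,  -  5, - 4, - 2, - 1,  -  1,-2/7,0 , 0, 3,6,  8] 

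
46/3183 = 46/3183 = 0.01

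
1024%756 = 268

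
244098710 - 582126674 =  - 338027964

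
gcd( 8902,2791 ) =1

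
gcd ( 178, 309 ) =1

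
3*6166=18498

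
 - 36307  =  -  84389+48082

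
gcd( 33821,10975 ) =1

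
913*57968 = 52924784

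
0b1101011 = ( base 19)5c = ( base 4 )1223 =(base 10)107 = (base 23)4f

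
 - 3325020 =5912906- 9237926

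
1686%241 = 240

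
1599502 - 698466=901036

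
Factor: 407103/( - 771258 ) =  - 135701/257086 = - 2^( - 1 ) *191^( - 1)*673^( - 1 ) * 135701^1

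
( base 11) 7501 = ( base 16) 26c3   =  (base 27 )DGE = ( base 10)9923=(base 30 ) b0n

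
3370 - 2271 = 1099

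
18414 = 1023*18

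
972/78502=486/39251 = 0.01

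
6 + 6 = 12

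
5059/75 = 67 +34/75=67.45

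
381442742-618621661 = - 237178919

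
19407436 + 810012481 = 829419917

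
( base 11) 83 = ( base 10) 91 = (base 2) 1011011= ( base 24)3j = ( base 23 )3M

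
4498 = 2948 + 1550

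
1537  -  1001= 536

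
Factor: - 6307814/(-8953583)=2^1*1223^( - 1 )*7321^( - 1)*3153907^1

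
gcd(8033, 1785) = 1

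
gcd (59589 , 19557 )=9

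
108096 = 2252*48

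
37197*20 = 743940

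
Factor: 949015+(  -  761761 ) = 187254 =2^1*3^2*101^1*103^1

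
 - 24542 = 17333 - 41875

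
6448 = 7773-1325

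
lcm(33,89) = 2937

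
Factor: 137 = 137^1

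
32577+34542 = 67119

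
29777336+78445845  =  108223181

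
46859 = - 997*( - 47)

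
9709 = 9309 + 400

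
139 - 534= - 395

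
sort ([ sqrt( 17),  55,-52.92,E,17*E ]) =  [ - 52.92,E, sqrt( 17 ),17*E,55 ] 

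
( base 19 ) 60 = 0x72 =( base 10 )114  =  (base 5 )424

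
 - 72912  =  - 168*434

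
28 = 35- 7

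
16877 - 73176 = -56299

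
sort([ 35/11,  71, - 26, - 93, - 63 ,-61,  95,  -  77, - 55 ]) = [ - 93,  -  77,-63, - 61, - 55,  -  26,35/11, 71,95] 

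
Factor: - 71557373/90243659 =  - 11^( - 1 )*83^ ( - 1 )*97^(  -  1 )* 1019^( - 1 )*2789^1*25657^1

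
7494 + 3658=11152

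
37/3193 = 37/3193= 0.01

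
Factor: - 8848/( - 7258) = 4424/3629 = 2^3*7^1*19^( - 1)*79^1*191^( - 1)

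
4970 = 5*994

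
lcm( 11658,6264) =419688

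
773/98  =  7 + 87/98 = 7.89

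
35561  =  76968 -41407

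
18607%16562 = 2045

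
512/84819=512/84819= 0.01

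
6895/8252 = 6895/8252 = 0.84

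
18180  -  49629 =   -  31449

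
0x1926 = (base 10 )6438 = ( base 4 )1210212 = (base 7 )24525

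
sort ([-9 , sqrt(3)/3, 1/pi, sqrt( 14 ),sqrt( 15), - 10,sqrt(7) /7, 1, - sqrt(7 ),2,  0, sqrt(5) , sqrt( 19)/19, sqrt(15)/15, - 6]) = [-10, - 9, - 6, - sqrt (7 ), 0,sqrt( 19) /19,  sqrt(15) /15, 1/pi,sqrt( 7 ) /7,sqrt( 3 )/3, 1,  2, sqrt( 5 ), sqrt( 14 ),sqrt (15 ) ]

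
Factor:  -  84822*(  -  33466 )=2838653052 = 2^2*3^1*29^1*67^1*211^1*577^1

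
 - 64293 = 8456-72749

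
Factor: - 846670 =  - 2^1*5^1 * 11^1*43^1*179^1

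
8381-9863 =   -  1482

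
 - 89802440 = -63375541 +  - 26426899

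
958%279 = 121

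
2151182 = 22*97781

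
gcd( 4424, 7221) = 1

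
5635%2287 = 1061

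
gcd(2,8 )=2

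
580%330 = 250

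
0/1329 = 0 =0.00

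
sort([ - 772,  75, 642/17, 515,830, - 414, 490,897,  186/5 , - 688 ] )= [ - 772, - 688, - 414, 186/5, 642/17, 75, 490 , 515,830,897]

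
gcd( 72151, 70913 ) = 1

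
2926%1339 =248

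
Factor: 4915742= 2^1 * 13^1*189067^1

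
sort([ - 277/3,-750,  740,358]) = [ - 750,-277/3,358, 740 ]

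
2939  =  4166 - 1227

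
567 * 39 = 22113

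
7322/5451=1 + 1871/5451  =  1.34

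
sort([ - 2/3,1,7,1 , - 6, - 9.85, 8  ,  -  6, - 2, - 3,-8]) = [ - 9.85, - 8, - 6, - 6, - 3,-2, - 2/3, 1, 1, 7,  8]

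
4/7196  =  1/1799 = 0.00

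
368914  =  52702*7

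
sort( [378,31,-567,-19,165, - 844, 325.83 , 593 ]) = [-844, - 567, - 19 , 31,  165,325.83,378, 593]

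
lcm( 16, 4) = 16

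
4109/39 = 4109/39 = 105.36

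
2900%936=92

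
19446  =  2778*7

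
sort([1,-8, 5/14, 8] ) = [  -  8,5/14, 1, 8]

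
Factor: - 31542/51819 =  - 14/23 = -2^1*7^1*23^ (-1)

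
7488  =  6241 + 1247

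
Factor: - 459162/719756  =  -2^ ( - 1 )*3^3 * 11^1*773^1*179939^(  -  1)= - 229581/359878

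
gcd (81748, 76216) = 4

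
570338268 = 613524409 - 43186141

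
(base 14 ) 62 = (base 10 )86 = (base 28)32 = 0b1010110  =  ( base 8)126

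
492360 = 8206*60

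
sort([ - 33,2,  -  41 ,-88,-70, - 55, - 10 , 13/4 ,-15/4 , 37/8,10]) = [ - 88, - 70, - 55, - 41, - 33 , - 10, -15/4, 2,13/4,37/8  ,  10 ]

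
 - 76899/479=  - 76899/479 = - 160.54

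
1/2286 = 1/2286 = 0.00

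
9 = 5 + 4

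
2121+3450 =5571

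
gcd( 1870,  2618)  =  374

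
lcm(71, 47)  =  3337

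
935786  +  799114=1734900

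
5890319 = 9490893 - 3600574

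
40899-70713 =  - 29814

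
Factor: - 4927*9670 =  - 2^1 * 5^1*13^1*379^1 * 967^1 = - 47644090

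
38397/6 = 6399 + 1/2 = 6399.50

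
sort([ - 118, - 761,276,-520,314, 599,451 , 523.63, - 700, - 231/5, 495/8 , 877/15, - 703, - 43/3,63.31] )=[ - 761 , - 703, - 700, - 520, - 118, - 231/5, - 43/3, 877/15,495/8, 63.31,276 , 314,451,  523.63, 599]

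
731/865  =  731/865=0.85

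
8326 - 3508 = 4818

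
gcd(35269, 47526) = 1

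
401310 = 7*57330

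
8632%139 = 14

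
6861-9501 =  - 2640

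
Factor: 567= 3^4* 7^1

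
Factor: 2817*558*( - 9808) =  - 15417057888 = -2^5*3^4*31^1*313^1*613^1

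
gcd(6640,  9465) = 5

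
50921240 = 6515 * 7816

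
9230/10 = 923 = 923.00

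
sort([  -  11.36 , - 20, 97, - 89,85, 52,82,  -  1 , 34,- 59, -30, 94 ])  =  [ - 89,-59, - 30,- 20, - 11.36,  -  1 , 34,  52, 82, 85,  94, 97 ]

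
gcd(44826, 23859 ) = 723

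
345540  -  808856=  - 463316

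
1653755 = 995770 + 657985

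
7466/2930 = 2  +  803/1465 = 2.55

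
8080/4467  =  1 + 3613/4467   =  1.81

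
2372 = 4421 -2049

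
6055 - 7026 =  - 971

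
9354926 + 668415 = 10023341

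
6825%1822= 1359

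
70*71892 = 5032440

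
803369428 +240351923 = 1043721351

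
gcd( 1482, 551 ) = 19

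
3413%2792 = 621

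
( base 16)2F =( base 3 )1202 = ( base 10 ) 47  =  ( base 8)57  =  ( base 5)142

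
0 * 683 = 0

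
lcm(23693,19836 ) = 852948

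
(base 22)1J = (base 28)1D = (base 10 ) 41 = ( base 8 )51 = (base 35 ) 16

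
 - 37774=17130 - 54904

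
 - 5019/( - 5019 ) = 1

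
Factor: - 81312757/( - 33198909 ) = 3^( -1 )*17^ (  -  1 )*19^(-1 )  *6491^1*12527^1 * 34261^( - 1 ) 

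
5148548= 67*76844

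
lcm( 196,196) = 196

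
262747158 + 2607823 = 265354981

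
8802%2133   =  270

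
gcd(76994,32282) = 2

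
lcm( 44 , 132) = 132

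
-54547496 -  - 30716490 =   -  23831006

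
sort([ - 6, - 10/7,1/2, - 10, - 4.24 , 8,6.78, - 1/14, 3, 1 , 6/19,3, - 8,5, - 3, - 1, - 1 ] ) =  [-10, - 8,  -  6, - 4.24 , - 3, - 10/7, - 1, - 1 , - 1/14, 6/19,1/2, 1,  3, 3,5,6.78, 8]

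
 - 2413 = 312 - 2725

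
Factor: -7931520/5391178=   -  2^6 * 3^6 *5^1*13^( - 1 ) * 17^1*101^(-1 )* 2053^( - 1 ) = - 3965760/2695589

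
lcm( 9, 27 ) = 27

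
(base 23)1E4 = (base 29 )10E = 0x357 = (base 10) 855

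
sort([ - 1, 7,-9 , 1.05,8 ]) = [-9,-1 , 1.05, 7,8 ]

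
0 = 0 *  ( - 59317 )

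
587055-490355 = 96700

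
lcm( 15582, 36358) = 109074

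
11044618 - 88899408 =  - 77854790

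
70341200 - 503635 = 69837565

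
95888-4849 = 91039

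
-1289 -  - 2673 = 1384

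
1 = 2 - 1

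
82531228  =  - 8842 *( - 9334 )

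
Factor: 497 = 7^1*71^1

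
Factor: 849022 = 2^1*23^1*18457^1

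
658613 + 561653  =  1220266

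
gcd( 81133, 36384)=1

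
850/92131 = 850/92131  =  0.01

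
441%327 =114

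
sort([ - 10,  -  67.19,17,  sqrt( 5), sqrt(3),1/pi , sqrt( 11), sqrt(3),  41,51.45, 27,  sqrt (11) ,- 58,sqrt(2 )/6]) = [ - 67.19 , - 58,  -  10, sqrt(2) /6,1/pi, sqrt(3) , sqrt(3 ),sqrt(5),sqrt ( 11) , sqrt(11),17, 27,41,51.45]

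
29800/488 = 3725/61 = 61.07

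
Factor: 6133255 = 5^1*1226651^1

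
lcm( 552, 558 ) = 51336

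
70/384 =35/192 = 0.18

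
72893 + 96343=169236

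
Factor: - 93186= - 2^1*3^2*31^1*167^1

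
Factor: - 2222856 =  - 2^3*3^3 * 41^1*251^1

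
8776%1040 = 456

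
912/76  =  12=12.00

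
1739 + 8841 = 10580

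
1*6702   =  6702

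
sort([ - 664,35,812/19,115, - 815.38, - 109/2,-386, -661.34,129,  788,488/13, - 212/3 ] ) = [ - 815.38, - 664, - 661.34,-386,-212/3,  -  109/2 , 35 , 488/13,812/19, 115, 129, 788 ]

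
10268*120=1232160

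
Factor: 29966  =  2^1*14983^1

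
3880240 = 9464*410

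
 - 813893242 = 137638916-951532158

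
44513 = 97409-52896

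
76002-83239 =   -  7237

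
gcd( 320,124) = 4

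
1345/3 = 1345/3=448.33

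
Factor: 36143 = 47^1*769^1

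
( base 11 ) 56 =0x3d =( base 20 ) 31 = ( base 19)34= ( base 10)61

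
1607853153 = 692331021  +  915522132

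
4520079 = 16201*279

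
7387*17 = 125579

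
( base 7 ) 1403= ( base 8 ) 1036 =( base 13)329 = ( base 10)542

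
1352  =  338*4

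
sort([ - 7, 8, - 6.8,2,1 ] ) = [ - 7, - 6.8, 1,  2,  8]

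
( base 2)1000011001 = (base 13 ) 324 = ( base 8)1031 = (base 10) 537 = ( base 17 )1EA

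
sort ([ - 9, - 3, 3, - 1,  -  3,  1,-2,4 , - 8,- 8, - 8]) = [-9, - 8,  -  8, - 8, - 3, - 3, - 2,-1, 1, 3,  4]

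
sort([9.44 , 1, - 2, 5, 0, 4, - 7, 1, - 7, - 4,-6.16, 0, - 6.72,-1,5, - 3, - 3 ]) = [ - 7, - 7,-6.72, - 6.16, - 4, - 3,  -  3, - 2, - 1, 0, 0, 1,1, 4, 5,5 , 9.44]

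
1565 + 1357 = 2922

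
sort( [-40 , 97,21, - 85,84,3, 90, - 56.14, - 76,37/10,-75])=[-85, - 76, - 75, -56.14, - 40, 3,37/10,21,84,90, 97 ] 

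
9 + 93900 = 93909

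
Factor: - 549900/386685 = - 940/661 = - 2^2*5^1*47^1*661^ (-1 )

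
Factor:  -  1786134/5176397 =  - 2^1*3^1*7^1*23^1*43^2*71^ ( - 1)*72907^( - 1)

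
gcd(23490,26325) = 405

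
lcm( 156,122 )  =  9516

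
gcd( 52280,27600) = 40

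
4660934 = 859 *5426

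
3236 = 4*809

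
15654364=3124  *5011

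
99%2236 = 99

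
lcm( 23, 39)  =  897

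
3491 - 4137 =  - 646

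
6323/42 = 150 + 23/42  =  150.55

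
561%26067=561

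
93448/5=93448/5 =18689.60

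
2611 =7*373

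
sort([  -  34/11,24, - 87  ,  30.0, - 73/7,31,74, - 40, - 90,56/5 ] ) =[ - 90,  -  87, - 40, - 73/7, - 34/11,56/5, 24,30.0,31, 74 ] 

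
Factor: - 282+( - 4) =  - 2^1*11^1*  13^1=- 286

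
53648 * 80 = 4291840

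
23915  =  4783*5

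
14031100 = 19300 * 727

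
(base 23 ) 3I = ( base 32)2N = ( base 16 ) 57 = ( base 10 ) 87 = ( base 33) 2l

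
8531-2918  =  5613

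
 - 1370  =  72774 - 74144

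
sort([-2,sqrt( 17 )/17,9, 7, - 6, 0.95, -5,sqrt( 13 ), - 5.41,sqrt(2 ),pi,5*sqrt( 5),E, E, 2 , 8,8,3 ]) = [ - 6, - 5.41,-5, - 2,sqrt(17)/17,0.95,sqrt (2),2,E, E,  3 , pi, sqrt(13),7,  8,8,9,5 * sqrt( 5)]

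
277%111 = 55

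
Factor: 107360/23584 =5^1*61^1*67^( - 1 )= 305/67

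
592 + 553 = 1145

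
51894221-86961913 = -35067692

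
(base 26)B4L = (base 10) 7561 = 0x1d89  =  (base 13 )3598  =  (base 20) II1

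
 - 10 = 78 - 88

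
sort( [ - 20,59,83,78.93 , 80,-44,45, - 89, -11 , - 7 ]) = [ - 89,- 44, - 20, - 11, - 7,  45, 59,78.93, 80, 83]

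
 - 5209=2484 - 7693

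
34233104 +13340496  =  47573600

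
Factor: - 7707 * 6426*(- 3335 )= 2^1*3^4*5^1*7^2*17^1*23^1*29^1*367^1 = 165166481970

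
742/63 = 106/9 = 11.78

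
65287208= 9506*6868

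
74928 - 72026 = 2902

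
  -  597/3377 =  - 1 + 2780/3377 = - 0.18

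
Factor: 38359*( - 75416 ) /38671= - 2892882344/38671 = - 2^3*11^1*89^1 *431^1*857^1*38671^( - 1 ) 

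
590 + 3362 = 3952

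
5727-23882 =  - 18155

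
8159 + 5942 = 14101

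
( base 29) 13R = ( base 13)586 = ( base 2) 1110111011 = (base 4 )32323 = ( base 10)955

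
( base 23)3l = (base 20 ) 4a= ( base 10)90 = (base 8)132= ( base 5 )330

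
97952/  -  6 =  - 16326 + 2/3 = - 16325.33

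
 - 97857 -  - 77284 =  - 20573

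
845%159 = 50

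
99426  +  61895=161321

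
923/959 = 923/959=0.96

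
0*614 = 0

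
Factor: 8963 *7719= 3^1*31^1*83^1*8963^1 = 69185397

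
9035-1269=7766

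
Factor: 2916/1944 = 3/2= 2^( - 1)*3^1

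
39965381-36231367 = 3734014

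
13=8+5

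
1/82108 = 1/82108 = 0.00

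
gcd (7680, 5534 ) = 2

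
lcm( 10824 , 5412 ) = 10824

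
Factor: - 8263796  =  -2^2*41^2*1229^1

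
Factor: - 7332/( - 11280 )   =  2^ ( - 2 )*5^ ( - 1 )*13^1=13/20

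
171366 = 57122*3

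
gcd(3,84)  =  3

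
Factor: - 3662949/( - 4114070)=2^( - 1)*3^1 * 5^( - 1) * 19^(-1)*59^( - 1) * 367^ ( - 1) * 1220983^1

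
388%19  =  8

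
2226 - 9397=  - 7171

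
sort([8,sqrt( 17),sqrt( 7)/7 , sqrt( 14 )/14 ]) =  [ sqrt( 14) /14,sqrt( 7 ) /7,sqrt(17 ),8] 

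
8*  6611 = 52888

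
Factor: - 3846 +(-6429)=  - 3^1*5^2*137^1 = - 10275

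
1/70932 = 1/70932= 0.00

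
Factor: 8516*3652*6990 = 217392019680 = 2^5 * 3^1*5^1*11^1*83^1*233^1 * 2129^1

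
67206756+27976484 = 95183240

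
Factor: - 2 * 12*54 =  - 2^4*3^4 = - 1296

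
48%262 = 48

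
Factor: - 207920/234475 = -368/415 = - 2^4 * 5^ (-1 )*23^1*83^( - 1)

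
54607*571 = 31180597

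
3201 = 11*291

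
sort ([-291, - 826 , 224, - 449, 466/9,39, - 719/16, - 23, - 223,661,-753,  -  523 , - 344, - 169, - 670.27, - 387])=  [- 826, - 753,-670.27,-523 , - 449, - 387, - 344, - 291, - 223, - 169, - 719/16, - 23,39, 466/9,224 , 661 ]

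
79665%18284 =6529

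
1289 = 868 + 421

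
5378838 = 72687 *74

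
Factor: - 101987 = - 101987^1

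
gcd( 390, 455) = 65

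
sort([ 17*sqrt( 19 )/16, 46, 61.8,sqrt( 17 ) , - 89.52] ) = [ - 89.52,  sqrt( 17 ),17*sqrt( 19 )/16, 46, 61.8]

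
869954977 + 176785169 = 1046740146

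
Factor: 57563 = 11^1*5233^1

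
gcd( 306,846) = 18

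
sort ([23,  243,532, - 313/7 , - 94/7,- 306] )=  [ - 306, - 313/7, -94/7,23 , 243,532 ]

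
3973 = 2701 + 1272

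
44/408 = 11/102 = 0.11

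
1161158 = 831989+329169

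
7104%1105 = 474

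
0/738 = 0 = 0.00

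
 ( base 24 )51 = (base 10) 121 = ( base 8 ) 171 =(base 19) 67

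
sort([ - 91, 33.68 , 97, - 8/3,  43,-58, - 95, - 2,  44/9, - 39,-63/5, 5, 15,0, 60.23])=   [ - 95, - 91, - 58, - 39, - 63/5, - 8/3,-2, 0,44/9, 5,15,33.68, 43, 60.23, 97]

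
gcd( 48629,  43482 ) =1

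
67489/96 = 67489/96 = 703.01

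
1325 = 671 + 654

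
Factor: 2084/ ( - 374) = - 2^1*11^( - 1)*17^ (-1)*521^1 = -1042/187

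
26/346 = 13/173 = 0.08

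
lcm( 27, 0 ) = 0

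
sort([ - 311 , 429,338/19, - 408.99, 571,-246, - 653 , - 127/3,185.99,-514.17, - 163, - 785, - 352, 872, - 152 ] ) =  [ -785,-653, - 514.17, - 408.99, - 352, - 311 , - 246, -163, - 152, - 127/3,338/19,  185.99, 429, 571,872 ] 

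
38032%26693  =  11339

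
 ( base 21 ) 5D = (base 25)4I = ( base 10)118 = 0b1110110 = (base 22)58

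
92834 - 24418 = 68416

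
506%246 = 14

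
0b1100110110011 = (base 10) 6579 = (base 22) DD1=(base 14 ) 257d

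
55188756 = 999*55244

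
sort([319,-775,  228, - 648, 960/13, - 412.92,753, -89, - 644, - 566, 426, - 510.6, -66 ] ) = [ - 775, - 648, - 644, - 566 , - 510.6, - 412.92,  -  89, - 66,  960/13,228, 319, 426, 753 ] 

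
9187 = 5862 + 3325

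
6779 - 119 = 6660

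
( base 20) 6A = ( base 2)10000010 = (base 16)82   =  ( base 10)130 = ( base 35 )3P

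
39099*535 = 20917965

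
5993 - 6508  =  - 515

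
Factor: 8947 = 23^1 * 389^1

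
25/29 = 25/29 = 0.86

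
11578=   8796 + 2782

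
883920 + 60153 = 944073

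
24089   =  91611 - 67522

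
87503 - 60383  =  27120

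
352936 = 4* 88234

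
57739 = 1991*29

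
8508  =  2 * 4254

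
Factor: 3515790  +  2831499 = 6347289 = 3^1*13^1 * 162751^1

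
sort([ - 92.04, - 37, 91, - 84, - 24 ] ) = [ - 92.04, - 84, - 37, - 24, 91] 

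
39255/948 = 41 + 129/316 = 41.41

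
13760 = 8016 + 5744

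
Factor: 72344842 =2^1 * 37^1*373^1*2621^1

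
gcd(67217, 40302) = 1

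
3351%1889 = 1462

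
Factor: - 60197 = -17^1 * 3541^1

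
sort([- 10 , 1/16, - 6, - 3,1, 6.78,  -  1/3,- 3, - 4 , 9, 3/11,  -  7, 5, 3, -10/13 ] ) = [ -10 ,-7,-6,-4,  -  3, - 3,  -  10/13, - 1/3, 1/16, 3/11, 1, 3 , 5,6.78, 9 ]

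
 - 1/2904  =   - 1  +  2903/2904=- 0.00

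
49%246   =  49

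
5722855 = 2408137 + 3314718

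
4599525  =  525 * 8761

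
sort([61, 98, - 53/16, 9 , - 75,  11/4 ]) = [ -75, - 53/16, 11/4,9,61,98 ]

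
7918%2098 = 1624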